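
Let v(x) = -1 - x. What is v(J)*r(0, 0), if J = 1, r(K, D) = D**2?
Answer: 0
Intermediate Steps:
v(J)*r(0, 0) = (-1 - 1*1)*0**2 = (-1 - 1)*0 = -2*0 = 0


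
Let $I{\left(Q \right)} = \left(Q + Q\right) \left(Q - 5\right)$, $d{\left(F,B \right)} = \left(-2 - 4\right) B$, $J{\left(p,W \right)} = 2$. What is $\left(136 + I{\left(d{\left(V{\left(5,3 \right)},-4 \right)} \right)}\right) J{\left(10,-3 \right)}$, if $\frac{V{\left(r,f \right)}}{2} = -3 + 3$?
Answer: $2096$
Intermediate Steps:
$V{\left(r,f \right)} = 0$ ($V{\left(r,f \right)} = 2 \left(-3 + 3\right) = 2 \cdot 0 = 0$)
$d{\left(F,B \right)} = - 6 B$
$I{\left(Q \right)} = 2 Q \left(-5 + Q\right)$
$\left(136 + I{\left(d{\left(V{\left(5,3 \right)},-4 \right)} \right)}\right) J{\left(10,-3 \right)} = \left(136 + 2 \left(\left(-6\right) \left(-4\right)\right) \left(-5 - -24\right)\right) 2 = \left(136 + 2 \cdot 24 \left(-5 + 24\right)\right) 2 = \left(136 + 2 \cdot 24 \cdot 19\right) 2 = \left(136 + 912\right) 2 = 1048 \cdot 2 = 2096$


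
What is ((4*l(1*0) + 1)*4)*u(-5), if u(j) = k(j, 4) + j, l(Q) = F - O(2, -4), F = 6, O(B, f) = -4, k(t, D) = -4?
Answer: -1476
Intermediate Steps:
l(Q) = 10 (l(Q) = 6 - 1*(-4) = 6 + 4 = 10)
u(j) = -4 + j
((4*l(1*0) + 1)*4)*u(-5) = ((4*10 + 1)*4)*(-4 - 5) = ((40 + 1)*4)*(-9) = (41*4)*(-9) = 164*(-9) = -1476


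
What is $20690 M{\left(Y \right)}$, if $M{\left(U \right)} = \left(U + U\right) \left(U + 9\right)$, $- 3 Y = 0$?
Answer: $0$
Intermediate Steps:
$Y = 0$ ($Y = \left(- \frac{1}{3}\right) 0 = 0$)
$M{\left(U \right)} = 2 U \left(9 + U\right)$
$20690 M{\left(Y \right)} = 20690 \cdot 2 \cdot 0 \left(9 + 0\right) = 20690 \cdot 2 \cdot 0 \cdot 9 = 20690 \cdot 0 = 0$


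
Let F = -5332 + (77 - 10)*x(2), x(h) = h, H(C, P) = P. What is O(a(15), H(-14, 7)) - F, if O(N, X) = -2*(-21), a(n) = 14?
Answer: 5240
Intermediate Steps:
O(N, X) = 42
F = -5198 (F = -5332 + (77 - 10)*2 = -5332 + 67*2 = -5332 + 134 = -5198)
O(a(15), H(-14, 7)) - F = 42 - 1*(-5198) = 42 + 5198 = 5240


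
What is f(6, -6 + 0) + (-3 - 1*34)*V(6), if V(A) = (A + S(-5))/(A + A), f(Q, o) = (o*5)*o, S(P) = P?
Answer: 2123/12 ≈ 176.92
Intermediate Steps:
f(Q, o) = 5*o² (f(Q, o) = (5*o)*o = 5*o²)
V(A) = (-5 + A)/(2*A) (V(A) = (A - 5)/(A + A) = (-5 + A)/((2*A)) = (-5 + A)*(1/(2*A)) = (-5 + A)/(2*A))
f(6, -6 + 0) + (-3 - 1*34)*V(6) = 5*(-6 + 0)² + (-3 - 1*34)*((½)*(-5 + 6)/6) = 5*(-6)² + (-3 - 34)*((½)*(⅙)*1) = 5*36 - 37*1/12 = 180 - 37/12 = 2123/12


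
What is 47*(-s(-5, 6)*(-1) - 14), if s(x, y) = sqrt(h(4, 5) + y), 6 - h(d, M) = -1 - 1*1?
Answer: -658 + 47*sqrt(14) ≈ -482.14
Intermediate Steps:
h(d, M) = 8 (h(d, M) = 6 - (-1 - 1*1) = 6 - (-1 - 1) = 6 - 1*(-2) = 6 + 2 = 8)
s(x, y) = sqrt(8 + y)
47*(-s(-5, 6)*(-1) - 14) = 47*(-sqrt(8 + 6)*(-1) - 14) = 47*(-sqrt(14)*(-1) - 14) = 47*(sqrt(14) - 14) = 47*(-14 + sqrt(14)) = -658 + 47*sqrt(14)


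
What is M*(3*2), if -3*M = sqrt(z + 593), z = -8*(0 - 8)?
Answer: -6*sqrt(73) ≈ -51.264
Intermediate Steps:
z = 64 (z = -8*(-8) = 64)
M = -sqrt(73) (M = -sqrt(64 + 593)/3 = -sqrt(73) ≈ -8.5440)
M*(3*2) = (-sqrt(73))*(3*2) = -sqrt(73)*6 = -6*sqrt(73)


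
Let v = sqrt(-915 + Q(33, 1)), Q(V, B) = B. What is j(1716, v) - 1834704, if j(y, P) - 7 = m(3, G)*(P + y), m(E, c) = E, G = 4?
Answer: -1829549 + 3*I*sqrt(914) ≈ -1.8295e+6 + 90.697*I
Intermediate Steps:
v = I*sqrt(914) (v = sqrt(-915 + 1) = sqrt(-914) = I*sqrt(914) ≈ 30.232*I)
j(y, P) = 7 + 3*P + 3*y (j(y, P) = 7 + 3*(P + y) = 7 + (3*P + 3*y) = 7 + 3*P + 3*y)
j(1716, v) - 1834704 = (7 + 3*(I*sqrt(914)) + 3*1716) - 1834704 = (7 + 3*I*sqrt(914) + 5148) - 1834704 = (5155 + 3*I*sqrt(914)) - 1834704 = -1829549 + 3*I*sqrt(914)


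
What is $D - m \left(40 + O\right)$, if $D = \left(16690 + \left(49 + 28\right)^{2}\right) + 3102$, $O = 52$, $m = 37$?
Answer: $22317$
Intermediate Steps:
$D = 25721$ ($D = \left(16690 + 77^{2}\right) + 3102 = \left(16690 + 5929\right) + 3102 = 22619 + 3102 = 25721$)
$D - m \left(40 + O\right) = 25721 - 37 \left(40 + 52\right) = 25721 - 37 \cdot 92 = 25721 - 3404 = 22317$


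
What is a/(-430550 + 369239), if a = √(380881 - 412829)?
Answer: -14*I*√163/61311 ≈ -0.0029153*I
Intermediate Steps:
a = 14*I*√163 (a = √(-31948) = 14*I*√163 ≈ 178.74*I)
a/(-430550 + 369239) = (14*I*√163)/(-430550 + 369239) = (14*I*√163)/(-61311) = (14*I*√163)*(-1/61311) = -14*I*√163/61311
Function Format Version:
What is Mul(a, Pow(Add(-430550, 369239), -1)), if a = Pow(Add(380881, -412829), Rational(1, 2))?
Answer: Mul(Rational(-14, 61311), I, Pow(163, Rational(1, 2))) ≈ Mul(-0.0029153, I)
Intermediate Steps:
a = Mul(14, I, Pow(163, Rational(1, 2))) (a = Pow(-31948, Rational(1, 2)) = Mul(14, I, Pow(163, Rational(1, 2))) ≈ Mul(178.74, I))
Mul(a, Pow(Add(-430550, 369239), -1)) = Mul(Mul(14, I, Pow(163, Rational(1, 2))), Pow(Add(-430550, 369239), -1)) = Mul(Mul(14, I, Pow(163, Rational(1, 2))), Pow(-61311, -1)) = Mul(Mul(14, I, Pow(163, Rational(1, 2))), Rational(-1, 61311)) = Mul(Rational(-14, 61311), I, Pow(163, Rational(1, 2)))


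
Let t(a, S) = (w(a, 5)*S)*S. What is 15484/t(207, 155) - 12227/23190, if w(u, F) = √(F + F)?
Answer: -12227/23190 + 7742*√10/120125 ≈ -0.32345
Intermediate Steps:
w(u, F) = √2*√F (w(u, F) = √(2*F) = √2*√F)
t(a, S) = √10*S² (t(a, S) = ((√2*√5)*S)*S = (√10*S)*S = (S*√10)*S = √10*S²)
15484/t(207, 155) - 12227/23190 = 15484/((√10*155²)) - 12227/23190 = 15484/((√10*24025)) - 12227*1/23190 = 15484/((24025*√10)) - 12227/23190 = 15484*(√10/240250) - 12227/23190 = 7742*√10/120125 - 12227/23190 = -12227/23190 + 7742*√10/120125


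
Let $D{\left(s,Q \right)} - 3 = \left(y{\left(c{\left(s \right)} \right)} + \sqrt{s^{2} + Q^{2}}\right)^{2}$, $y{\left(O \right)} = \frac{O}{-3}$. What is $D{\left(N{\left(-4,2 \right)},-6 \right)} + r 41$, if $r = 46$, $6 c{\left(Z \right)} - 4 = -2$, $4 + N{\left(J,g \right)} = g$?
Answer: $\frac{156250}{81} - \frac{4 \sqrt{10}}{9} \approx 1927.6$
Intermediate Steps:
$N{\left(J,g \right)} = -4 + g$
$c{\left(Z \right)} = \frac{1}{3}$ ($c{\left(Z \right)} = \frac{2}{3} + \frac{1}{6} \left(-2\right) = \frac{2}{3} - \frac{1}{3} = \frac{1}{3}$)
$y{\left(O \right)} = - \frac{O}{3}$ ($y{\left(O \right)} = O \left(- \frac{1}{3}\right) = - \frac{O}{3}$)
$D{\left(s,Q \right)} = 3 + \left(- \frac{1}{9} + \sqrt{Q^{2} + s^{2}}\right)^{2}$ ($D{\left(s,Q \right)} = 3 + \left(\left(- \frac{1}{3}\right) \frac{1}{3} + \sqrt{s^{2} + Q^{2}}\right)^{2} = 3 + \left(- \frac{1}{9} + \sqrt{Q^{2} + s^{2}}\right)^{2}$)
$D{\left(N{\left(-4,2 \right)},-6 \right)} + r 41 = \left(3 + \frac{\left(-1 + 9 \sqrt{\left(-6\right)^{2} + \left(-4 + 2\right)^{2}}\right)^{2}}{81}\right) + 46 \cdot 41 = \left(3 + \frac{\left(-1 + 9 \sqrt{36 + \left(-2\right)^{2}}\right)^{2}}{81}\right) + 1886 = \left(3 + \frac{\left(-1 + 9 \sqrt{36 + 4}\right)^{2}}{81}\right) + 1886 = \left(3 + \frac{\left(-1 + 9 \sqrt{40}\right)^{2}}{81}\right) + 1886 = \left(3 + \frac{\left(-1 + 9 \cdot 2 \sqrt{10}\right)^{2}}{81}\right) + 1886 = \left(3 + \frac{\left(-1 + 18 \sqrt{10}\right)^{2}}{81}\right) + 1886 = 1889 + \frac{\left(-1 + 18 \sqrt{10}\right)^{2}}{81}$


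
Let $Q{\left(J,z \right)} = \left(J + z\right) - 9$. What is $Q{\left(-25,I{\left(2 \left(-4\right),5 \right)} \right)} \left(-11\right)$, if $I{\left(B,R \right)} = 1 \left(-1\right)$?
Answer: $385$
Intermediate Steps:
$I{\left(B,R \right)} = -1$
$Q{\left(J,z \right)} = -9 + J + z$
$Q{\left(-25,I{\left(2 \left(-4\right),5 \right)} \right)} \left(-11\right) = \left(-9 - 25 - 1\right) \left(-11\right) = \left(-35\right) \left(-11\right) = 385$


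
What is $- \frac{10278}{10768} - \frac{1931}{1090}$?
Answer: $- \frac{7999007}{2934280} \approx -2.7261$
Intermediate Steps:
$- \frac{10278}{10768} - \frac{1931}{1090} = \left(-10278\right) \frac{1}{10768} - \frac{1931}{1090} = - \frac{5139}{5384} - \frac{1931}{1090} = - \frac{7999007}{2934280}$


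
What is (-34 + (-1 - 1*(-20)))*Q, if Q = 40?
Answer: -600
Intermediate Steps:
(-34 + (-1 - 1*(-20)))*Q = (-34 + (-1 - 1*(-20)))*40 = (-34 + (-1 + 20))*40 = (-34 + 19)*40 = -15*40 = -600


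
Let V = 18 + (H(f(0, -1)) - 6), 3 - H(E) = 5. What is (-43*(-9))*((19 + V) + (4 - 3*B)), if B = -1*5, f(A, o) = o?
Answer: 18576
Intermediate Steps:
H(E) = -2 (H(E) = 3 - 1*5 = 3 - 5 = -2)
B = -5
V = 10 (V = 18 + (-2 - 6) = 18 - 8 = 10)
(-43*(-9))*((19 + V) + (4 - 3*B)) = (-43*(-9))*((19 + 10) + (4 - 3*(-5))) = 387*(29 + (4 + 15)) = 387*(29 + 19) = 387*48 = 18576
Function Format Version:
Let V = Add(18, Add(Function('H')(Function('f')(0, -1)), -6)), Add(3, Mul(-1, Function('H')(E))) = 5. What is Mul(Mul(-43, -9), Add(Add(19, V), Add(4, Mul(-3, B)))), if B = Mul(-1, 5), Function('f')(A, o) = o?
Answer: 18576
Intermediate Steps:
Function('H')(E) = -2 (Function('H')(E) = Add(3, Mul(-1, 5)) = Add(3, -5) = -2)
B = -5
V = 10 (V = Add(18, Add(-2, -6)) = Add(18, -8) = 10)
Mul(Mul(-43, -9), Add(Add(19, V), Add(4, Mul(-3, B)))) = Mul(Mul(-43, -9), Add(Add(19, 10), Add(4, Mul(-3, -5)))) = Mul(387, Add(29, Add(4, 15))) = Mul(387, Add(29, 19)) = Mul(387, 48) = 18576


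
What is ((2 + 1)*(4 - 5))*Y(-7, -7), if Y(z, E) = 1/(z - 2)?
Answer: 1/3 ≈ 0.33333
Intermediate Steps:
Y(z, E) = 1/(-2 + z)
((2 + 1)*(4 - 5))*Y(-7, -7) = ((2 + 1)*(4 - 5))/(-2 - 7) = (3*(-1))/(-9) = -3*(-1/9) = 1/3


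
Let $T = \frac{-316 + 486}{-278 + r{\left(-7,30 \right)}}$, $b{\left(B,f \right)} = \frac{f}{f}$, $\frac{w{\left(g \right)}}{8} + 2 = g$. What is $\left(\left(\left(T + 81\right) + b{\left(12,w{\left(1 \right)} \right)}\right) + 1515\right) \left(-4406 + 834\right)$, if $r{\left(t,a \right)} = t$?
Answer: $- \frac{17107060}{3} \approx -5.7024 \cdot 10^{6}$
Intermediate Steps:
$w{\left(g \right)} = -16 + 8 g$
$b{\left(B,f \right)} = 1$
$T = - \frac{34}{57}$ ($T = \frac{-316 + 486}{-278 - 7} = \frac{170}{-285} = 170 \left(- \frac{1}{285}\right) = - \frac{34}{57} \approx -0.59649$)
$\left(\left(\left(T + 81\right) + b{\left(12,w{\left(1 \right)} \right)}\right) + 1515\right) \left(-4406 + 834\right) = \left(\left(\left(- \frac{34}{57} + 81\right) + 1\right) + 1515\right) \left(-4406 + 834\right) = \left(\left(\frac{4583}{57} + 1\right) + 1515\right) \left(-3572\right) = \left(\frac{4640}{57} + 1515\right) \left(-3572\right) = \frac{90995}{57} \left(-3572\right) = - \frac{17107060}{3}$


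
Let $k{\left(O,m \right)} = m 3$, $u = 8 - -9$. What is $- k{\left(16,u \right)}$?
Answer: $-51$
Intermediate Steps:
$u = 17$ ($u = 8 + 9 = 17$)
$k{\left(O,m \right)} = 3 m$
$- k{\left(16,u \right)} = - 3 \cdot 17 = \left(-1\right) 51 = -51$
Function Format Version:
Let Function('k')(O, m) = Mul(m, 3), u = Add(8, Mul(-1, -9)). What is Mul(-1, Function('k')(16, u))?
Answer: -51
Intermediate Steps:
u = 17 (u = Add(8, 9) = 17)
Function('k')(O, m) = Mul(3, m)
Mul(-1, Function('k')(16, u)) = Mul(-1, Mul(3, 17)) = Mul(-1, 51) = -51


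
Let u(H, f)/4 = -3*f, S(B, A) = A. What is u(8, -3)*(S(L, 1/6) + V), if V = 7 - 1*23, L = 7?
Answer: -570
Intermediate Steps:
u(H, f) = -12*f (u(H, f) = 4*(-3*f) = -12*f)
V = -16 (V = 7 - 23 = -16)
u(8, -3)*(S(L, 1/6) + V) = (-12*(-3))*(1/6 - 16) = 36*(⅙ - 16) = 36*(-95/6) = -570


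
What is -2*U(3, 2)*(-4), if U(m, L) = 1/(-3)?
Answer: -8/3 ≈ -2.6667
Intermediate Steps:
U(m, L) = -⅓
-2*U(3, 2)*(-4) = -2*(-⅓)*(-4) = (⅔)*(-4) = -8/3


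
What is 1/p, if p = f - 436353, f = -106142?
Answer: -1/542495 ≈ -1.8433e-6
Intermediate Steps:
p = -542495 (p = -106142 - 436353 = -542495)
1/p = 1/(-542495) = -1/542495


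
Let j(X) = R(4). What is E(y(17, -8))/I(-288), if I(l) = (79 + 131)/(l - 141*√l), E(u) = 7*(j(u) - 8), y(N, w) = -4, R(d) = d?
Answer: 192/5 + 1128*I*√2/5 ≈ 38.4 + 319.05*I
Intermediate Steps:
j(X) = 4
E(u) = -28 (E(u) = 7*(4 - 8) = 7*(-4) = -28)
I(l) = 210/(l - 141*√l)
E(y(17, -8))/I(-288) = -(-192/5 - 1128*I*√2/5) = -28*(-48/35 - 282*I*√2/35) = 192/5 + 1128*I*√2/5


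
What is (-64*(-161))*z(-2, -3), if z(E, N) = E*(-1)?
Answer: 20608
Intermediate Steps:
z(E, N) = -E
(-64*(-161))*z(-2, -3) = (-64*(-161))*(-1*(-2)) = 10304*2 = 20608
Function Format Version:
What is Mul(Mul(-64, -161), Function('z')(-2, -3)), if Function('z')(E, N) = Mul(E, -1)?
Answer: 20608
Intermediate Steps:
Function('z')(E, N) = Mul(-1, E)
Mul(Mul(-64, -161), Function('z')(-2, -3)) = Mul(Mul(-64, -161), Mul(-1, -2)) = Mul(10304, 2) = 20608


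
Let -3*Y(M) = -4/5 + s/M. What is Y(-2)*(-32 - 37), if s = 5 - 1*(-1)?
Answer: -437/5 ≈ -87.400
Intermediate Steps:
s = 6 (s = 5 + 1 = 6)
Y(M) = 4/15 - 2/M (Y(M) = -(-4/5 + 6/M)/3 = 4/15 - 2/M)
Y(-2)*(-32 - 37) = (4/15 - 2/(-2))*(-32 - 37) = (4/15 - 2*(-1/2))*(-69) = (4/15 + 1)*(-69) = (19/15)*(-69) = -437/5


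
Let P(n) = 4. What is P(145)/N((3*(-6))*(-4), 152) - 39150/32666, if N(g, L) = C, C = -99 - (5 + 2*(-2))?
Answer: -505708/408325 ≈ -1.2385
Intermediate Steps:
C = -100 (C = -99 - (5 - 4) = -99 - 1*1 = -99 - 1 = -100)
N(g, L) = -100
P(145)/N((3*(-6))*(-4), 152) - 39150/32666 = 4/(-100) - 39150/32666 = 4*(-1/100) - 39150*1/32666 = -1/25 - 19575/16333 = -505708/408325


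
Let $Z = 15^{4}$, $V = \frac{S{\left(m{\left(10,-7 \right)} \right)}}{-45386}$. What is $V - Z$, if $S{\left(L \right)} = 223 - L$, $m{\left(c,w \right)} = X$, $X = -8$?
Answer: $- \frac{208878771}{4126} \approx -50625.0$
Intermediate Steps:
$m{\left(c,w \right)} = -8$
$V = - \frac{21}{4126}$ ($V = \frac{223 - -8}{-45386} = \left(223 + 8\right) \left(- \frac{1}{45386}\right) = 231 \left(- \frac{1}{45386}\right) = - \frac{21}{4126} \approx -0.0050897$)
$Z = 50625$
$V - Z = - \frac{21}{4126} - 50625 = - \frac{208878771}{4126}$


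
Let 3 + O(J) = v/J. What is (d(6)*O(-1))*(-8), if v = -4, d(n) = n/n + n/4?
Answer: -20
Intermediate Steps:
d(n) = 1 + n/4 (d(n) = 1 + n*(¼) = 1 + n/4)
O(J) = -3 - 4/J
(d(6)*O(-1))*(-8) = ((1 + (¼)*6)*(-3 - 4/(-1)))*(-8) = ((1 + 3/2)*(-3 - 4*(-1)))*(-8) = (5*(-3 + 4)/2)*(-8) = ((5/2)*1)*(-8) = (5/2)*(-8) = -20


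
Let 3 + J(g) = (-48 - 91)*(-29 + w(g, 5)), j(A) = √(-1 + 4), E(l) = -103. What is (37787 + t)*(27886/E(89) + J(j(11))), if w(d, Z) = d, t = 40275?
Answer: 30209837876/103 - 10850618*√3 ≈ 2.7451e+8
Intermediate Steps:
j(A) = √3
J(g) = 4028 - 139*g (J(g) = -3 + (-48 - 91)*(-29 + g) = -3 - 139*(-29 + g) = -3 + (4031 - 139*g) = 4028 - 139*g)
(37787 + t)*(27886/E(89) + J(j(11))) = (37787 + 40275)*(27886/(-103) + (4028 - 139*√3)) = 78062*(27886*(-1/103) + (4028 - 139*√3)) = 78062*(-27886/103 + (4028 - 139*√3)) = 78062*(386998/103 - 139*√3) = 30209837876/103 - 10850618*√3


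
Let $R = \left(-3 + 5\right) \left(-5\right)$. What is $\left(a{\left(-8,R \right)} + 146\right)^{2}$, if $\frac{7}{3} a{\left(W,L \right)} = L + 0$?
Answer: $\frac{984064}{49} \approx 20083.0$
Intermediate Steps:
$R = -10$ ($R = 2 \left(-5\right) = -10$)
$a{\left(W,L \right)} = \frac{3 L}{7}$ ($a{\left(W,L \right)} = \frac{3 \left(L + 0\right)}{7} = \frac{3 L}{7}$)
$\left(a{\left(-8,R \right)} + 146\right)^{2} = \left(\frac{3}{7} \left(-10\right) + 146\right)^{2} = \left(- \frac{30}{7} + 146\right)^{2} = \left(\frac{992}{7}\right)^{2} = \frac{984064}{49}$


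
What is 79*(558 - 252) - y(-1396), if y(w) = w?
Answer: 25570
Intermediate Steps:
79*(558 - 252) - y(-1396) = 79*(558 - 252) - 1*(-1396) = 79*306 + 1396 = 24174 + 1396 = 25570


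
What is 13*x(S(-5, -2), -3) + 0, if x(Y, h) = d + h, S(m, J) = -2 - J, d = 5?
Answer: 26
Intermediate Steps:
x(Y, h) = 5 + h
13*x(S(-5, -2), -3) + 0 = 13*(5 - 3) + 0 = 13*2 + 0 = 26 + 0 = 26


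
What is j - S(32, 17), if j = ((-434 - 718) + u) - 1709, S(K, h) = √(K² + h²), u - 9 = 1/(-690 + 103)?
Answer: -1674125/587 - √1313 ≈ -2888.2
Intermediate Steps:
u = 5282/587 (u = 9 + 1/(-690 + 103) = 9 + 1/(-587) = 9 - 1/587 = 5282/587 ≈ 8.9983)
j = -1674125/587 (j = ((-434 - 718) + 5282/587) - 1709 = (-1152 + 5282/587) - 1709 = -670942/587 - 1709 = -1674125/587 ≈ -2852.0)
j - S(32, 17) = -1674125/587 - √(32² + 17²) = -1674125/587 - √(1024 + 289) = -1674125/587 - √1313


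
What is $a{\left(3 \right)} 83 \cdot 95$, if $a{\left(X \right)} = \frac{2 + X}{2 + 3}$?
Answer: $7885$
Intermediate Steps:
$a{\left(X \right)} = \frac{2}{5} + \frac{X}{5}$ ($a{\left(X \right)} = \frac{2 + X}{5} = \left(2 + X\right) \frac{1}{5} = \frac{2}{5} + \frac{X}{5}$)
$a{\left(3 \right)} 83 \cdot 95 = \left(\frac{2}{5} + \frac{1}{5} \cdot 3\right) 83 \cdot 95 = \left(\frac{2}{5} + \frac{3}{5}\right) 83 \cdot 95 = 1 \cdot 83 \cdot 95 = 83 \cdot 95 = 7885$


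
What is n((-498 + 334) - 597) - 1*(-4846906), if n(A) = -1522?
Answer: 4845384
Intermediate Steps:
n((-498 + 334) - 597) - 1*(-4846906) = -1522 - 1*(-4846906) = -1522 + 4846906 = 4845384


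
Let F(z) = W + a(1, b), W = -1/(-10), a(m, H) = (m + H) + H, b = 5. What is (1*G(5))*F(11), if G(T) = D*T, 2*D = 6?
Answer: 333/2 ≈ 166.50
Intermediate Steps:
D = 3 (D = (½)*6 = 3)
a(m, H) = m + 2*H (a(m, H) = (H + m) + H = m + 2*H)
W = ⅒ (W = -1*(-⅒) = ⅒ ≈ 0.10000)
G(T) = 3*T
F(z) = 111/10 (F(z) = ⅒ + (1 + 2*5) = ⅒ + (1 + 10) = ⅒ + 11 = 111/10)
(1*G(5))*F(11) = (1*(3*5))*(111/10) = (1*15)*(111/10) = 15*(111/10) = 333/2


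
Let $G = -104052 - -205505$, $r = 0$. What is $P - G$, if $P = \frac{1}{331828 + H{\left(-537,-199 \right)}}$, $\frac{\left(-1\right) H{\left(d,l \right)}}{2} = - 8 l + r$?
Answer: $- \frac{33341919731}{328644} \approx -1.0145 \cdot 10^{5}$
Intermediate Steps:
$G = 101453$ ($G = -104052 + 205505 = 101453$)
$H{\left(d,l \right)} = 16 l$ ($H{\left(d,l \right)} = - 2 \left(- 8 l + 0\right) = - 2 \left(- 8 l\right) = 16 l$)
$P = \frac{1}{328644}$ ($P = \frac{1}{331828 + 16 \left(-199\right)} = \frac{1}{331828 - 3184} = \frac{1}{328644} \approx 3.0428 \cdot 10^{-6}$)
$P - G = \frac{1}{328644} - 101453 = - \frac{33341919731}{328644}$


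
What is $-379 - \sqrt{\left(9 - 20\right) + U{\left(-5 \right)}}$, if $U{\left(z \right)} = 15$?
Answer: $-381$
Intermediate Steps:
$-379 - \sqrt{\left(9 - 20\right) + U{\left(-5 \right)}} = -379 - \sqrt{\left(9 - 20\right) + 15} = -379 - \sqrt{-11 + 15} = -379 - \sqrt{4} = -379 - 2 = -381$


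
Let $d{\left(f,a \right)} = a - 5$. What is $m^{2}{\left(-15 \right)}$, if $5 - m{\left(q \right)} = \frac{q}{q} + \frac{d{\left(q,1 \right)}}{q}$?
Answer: $\frac{3136}{225} \approx 13.938$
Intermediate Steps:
$d{\left(f,a \right)} = -5 + a$ ($d{\left(f,a \right)} = a - 5 = -5 + a$)
$m{\left(q \right)} = 4 + \frac{4}{q}$ ($m{\left(q \right)} = 5 - \left(\frac{q}{q} + \frac{-5 + 1}{q}\right) = 5 - \left(1 - \frac{4}{q}\right) = 4 + \frac{4}{q}$)
$m^{2}{\left(-15 \right)} = \left(4 + \frac{4}{-15}\right)^{2} = \left(4 + 4 \left(- \frac{1}{15}\right)\right)^{2} = \left(4 - \frac{4}{15}\right)^{2} = \left(\frac{56}{15}\right)^{2} = \frac{3136}{225}$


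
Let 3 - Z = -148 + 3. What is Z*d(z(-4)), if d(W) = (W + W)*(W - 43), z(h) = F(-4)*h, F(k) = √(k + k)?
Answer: -37888 + 101824*I*√2 ≈ -37888.0 + 1.44e+5*I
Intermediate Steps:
F(k) = √2*√k (F(k) = √(2*k) = √2*√k)
z(h) = 2*I*h*√2 (z(h) = (√2*√(-4))*h = (√2*(2*I))*h = (2*I*√2)*h = 2*I*h*√2)
Z = 148 (Z = 3 - (-148 + 3) = 3 - 1*(-145) = 3 + 145 = 148)
d(W) = 2*W*(-43 + W) (d(W) = (2*W)*(-43 + W) = 2*W*(-43 + W))
Z*d(z(-4)) = 148*(2*(2*I*(-4)*√2)*(-43 + 2*I*(-4)*√2)) = 148*(2*(-8*I*√2)*(-43 - 8*I*√2)) = 148*(-16*I*√2*(-43 - 8*I*√2)) = -2368*I*√2*(-43 - 8*I*√2)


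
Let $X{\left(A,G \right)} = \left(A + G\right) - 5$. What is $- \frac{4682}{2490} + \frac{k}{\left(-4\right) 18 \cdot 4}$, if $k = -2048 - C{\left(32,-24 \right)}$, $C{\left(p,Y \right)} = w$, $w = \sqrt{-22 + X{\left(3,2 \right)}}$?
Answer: $\frac{19537}{3735} + \frac{i \sqrt{22}}{288} \approx 5.2308 + 0.016286 i$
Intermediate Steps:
$X{\left(A,G \right)} = -5 + A + G$
$w = i \sqrt{22}$ ($w = \sqrt{-22 + \left(-5 + 3 + 2\right)} = \sqrt{-22 + 0} = \sqrt{-22} = i \sqrt{22} \approx 4.6904 i$)
$C{\left(p,Y \right)} = i \sqrt{22}$
$k = -2048 - i \sqrt{22} \approx -2048.0 - 4.6904 i$
$- \frac{4682}{2490} + \frac{k}{\left(-4\right) 18 \cdot 4} = - \frac{4682}{2490} + \frac{-2048 - i \sqrt{22}}{\left(-4\right) 18 \cdot 4} = \left(-4682\right) \frac{1}{2490} + \frac{-2048 - i \sqrt{22}}{\left(-72\right) 4} = - \frac{2341}{1245} + \frac{-2048 - i \sqrt{22}}{-288} = - \frac{2341}{1245} + \left(-2048 - i \sqrt{22}\right) \left(- \frac{1}{288}\right) = - \frac{2341}{1245} + \left(\frac{64}{9} + \frac{i \sqrt{22}}{288}\right) = \frac{19537}{3735} + \frac{i \sqrt{22}}{288}$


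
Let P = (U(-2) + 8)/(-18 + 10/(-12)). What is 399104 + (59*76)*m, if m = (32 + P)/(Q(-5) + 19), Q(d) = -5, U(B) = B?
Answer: 323717624/791 ≈ 4.0925e+5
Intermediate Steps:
P = -36/113 (P = (-2 + 8)/(-18 + 10/(-12)) = 6/(-18 + 10*(-1/12)) = 6/(-18 - ⅚) = 6/(-113/6) = 6*(-6/113) = -36/113 ≈ -0.31858)
m = 1790/791 (m = (32 - 36/113)/(-5 + 19) = (3580/113)/14 = (3580/113)*(1/14) = 1790/791 ≈ 2.2630)
399104 + (59*76)*m = 399104 + (59*76)*(1790/791) = 399104 + 4484*(1790/791) = 399104 + 8026360/791 = 323717624/791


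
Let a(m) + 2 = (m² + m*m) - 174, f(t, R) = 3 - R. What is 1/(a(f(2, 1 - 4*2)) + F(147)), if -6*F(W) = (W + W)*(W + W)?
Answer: -1/14382 ≈ -6.9531e-5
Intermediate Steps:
a(m) = -176 + 2*m² (a(m) = -2 + ((m² + m*m) - 174) = -2 + ((m² + m²) - 174) = -2 + (2*m² - 174) = -2 + (-174 + 2*m²) = -176 + 2*m²)
F(W) = -2*W²/3 (F(W) = -(W + W)*(W + W)/6 = -2*W*2*W/6 = -2*W²/3)
1/(a(f(2, 1 - 4*2)) + F(147)) = 1/((-176 + 2*(3 - (1 - 4*2))²) - ⅔*147²) = 1/((-176 + 2*(3 - (1 - 8))²) - ⅔*21609) = 1/((-176 + 2*(3 - 1*(-7))²) - 14406) = 1/((-176 + 2*(3 + 7)²) - 14406) = 1/((-176 + 2*10²) - 14406) = 1/((-176 + 2*100) - 14406) = 1/((-176 + 200) - 14406) = 1/(24 - 14406) = 1/(-14382) = -1/14382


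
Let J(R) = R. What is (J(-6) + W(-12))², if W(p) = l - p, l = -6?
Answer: 0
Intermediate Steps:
W(p) = -6 - p
(J(-6) + W(-12))² = (-6 + (-6 - 1*(-12)))² = (-6 + (-6 + 12))² = (-6 + 6)² = 0² = 0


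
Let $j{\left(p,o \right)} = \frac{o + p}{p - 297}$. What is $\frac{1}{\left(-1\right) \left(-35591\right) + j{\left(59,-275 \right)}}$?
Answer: $\frac{119}{4235437} \approx 2.8096 \cdot 10^{-5}$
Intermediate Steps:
$j{\left(p,o \right)} = \frac{o + p}{-297 + p}$
$\frac{1}{\left(-1\right) \left(-35591\right) + j{\left(59,-275 \right)}} = \frac{1}{\left(-1\right) \left(-35591\right) + \frac{-275 + 59}{-297 + 59}} = \frac{1}{35591 + \frac{1}{-238} \left(-216\right)} = \frac{1}{35591 - - \frac{108}{119}} = \frac{1}{35591 + \frac{108}{119}} = \frac{1}{\frac{4235437}{119}} = \frac{119}{4235437}$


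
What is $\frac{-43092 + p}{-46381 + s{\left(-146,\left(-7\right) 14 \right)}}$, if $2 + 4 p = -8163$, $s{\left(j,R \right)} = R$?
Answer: $\frac{180533}{185916} \approx 0.97105$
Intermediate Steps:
$p = - \frac{8165}{4}$ ($p = - \frac{1}{2} + \frac{1}{4} \left(-8163\right) = - \frac{1}{2} - \frac{8163}{4} = - \frac{8165}{4} \approx -2041.3$)
$\frac{-43092 + p}{-46381 + s{\left(-146,\left(-7\right) 14 \right)}} = \frac{-43092 - \frac{8165}{4}}{-46381 - 98} = - \frac{180533}{4 \left(-46381 - 98\right)} = - \frac{180533}{4 \left(-46479\right)} = \left(- \frac{180533}{4}\right) \left(- \frac{1}{46479}\right) = \frac{180533}{185916}$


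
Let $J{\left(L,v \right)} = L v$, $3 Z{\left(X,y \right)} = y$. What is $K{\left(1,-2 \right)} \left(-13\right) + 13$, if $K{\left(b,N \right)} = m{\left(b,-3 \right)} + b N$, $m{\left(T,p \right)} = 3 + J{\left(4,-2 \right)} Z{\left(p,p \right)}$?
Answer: $-104$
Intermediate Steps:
$Z{\left(X,y \right)} = \frac{y}{3}$
$m{\left(T,p \right)} = 3 - \frac{8 p}{3}$ ($m{\left(T,p \right)} = 3 + 4 \left(-2\right) \frac{p}{3} = 3 - 8 \frac{p}{3} = 3 - \frac{8 p}{3}$)
$K{\left(b,N \right)} = 11 + N b$ ($K{\left(b,N \right)} = \left(3 - -8\right) + b N = \left(3 + 8\right) + N b = 11 + N b$)
$K{\left(1,-2 \right)} \left(-13\right) + 13 = \left(11 - 2\right) \left(-13\right) + 13 = 9 \left(-13\right) + 13 = -117 + 13 = -104$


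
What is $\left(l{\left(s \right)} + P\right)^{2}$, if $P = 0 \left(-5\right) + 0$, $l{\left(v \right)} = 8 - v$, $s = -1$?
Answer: $81$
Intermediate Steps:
$P = 0$ ($P = 0 + 0 = 0$)
$\left(l{\left(s \right)} + P\right)^{2} = \left(\left(8 - -1\right) + 0\right)^{2} = \left(\left(8 + 1\right) + 0\right)^{2} = \left(9 + 0\right)^{2} = 9^{2} = 81$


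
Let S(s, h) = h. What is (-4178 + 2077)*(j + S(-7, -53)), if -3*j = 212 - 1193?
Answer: -575674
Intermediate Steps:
j = 327 (j = -(212 - 1193)/3 = -⅓*(-981) = 327)
(-4178 + 2077)*(j + S(-7, -53)) = (-4178 + 2077)*(327 - 53) = -2101*274 = -575674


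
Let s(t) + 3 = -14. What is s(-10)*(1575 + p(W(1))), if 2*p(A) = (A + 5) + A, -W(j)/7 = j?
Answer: -53397/2 ≈ -26699.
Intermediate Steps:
s(t) = -17 (s(t) = -3 - 14 = -17)
W(j) = -7*j
p(A) = 5/2 + A (p(A) = ((A + 5) + A)/2 = ((5 + A) + A)/2 = (5 + 2*A)/2 = 5/2 + A)
s(-10)*(1575 + p(W(1))) = -17*(1575 + (5/2 - 7*1)) = -17*(1575 + (5/2 - 7)) = -17*(1575 - 9/2) = -17*3141/2 = -53397/2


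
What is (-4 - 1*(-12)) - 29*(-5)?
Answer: 153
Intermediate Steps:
(-4 - 1*(-12)) - 29*(-5) = (-4 + 12) + 145 = 8 + 145 = 153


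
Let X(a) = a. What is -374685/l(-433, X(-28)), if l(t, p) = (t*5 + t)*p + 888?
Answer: -124895/24544 ≈ -5.0886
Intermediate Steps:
l(t, p) = 888 + 6*p*t (l(t, p) = (5*t + t)*p + 888 = (6*t)*p + 888 = 6*p*t + 888 = 888 + 6*p*t)
-374685/l(-433, X(-28)) = -374685/(888 + 6*(-28)*(-433)) = -374685/(888 + 72744) = -374685/73632 = -374685*1/73632 = -124895/24544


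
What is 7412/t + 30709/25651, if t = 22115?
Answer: 869254747/567271865 ≈ 1.5323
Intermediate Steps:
7412/t + 30709/25651 = 7412/22115 + 30709/25651 = 869254747/567271865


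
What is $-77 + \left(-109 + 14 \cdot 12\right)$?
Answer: $-18$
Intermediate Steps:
$-77 + \left(-109 + 14 \cdot 12\right) = -77 + \left(-109 + 168\right) = -77 + 59 = -18$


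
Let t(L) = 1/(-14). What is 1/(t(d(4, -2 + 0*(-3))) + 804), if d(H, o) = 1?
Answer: 14/11255 ≈ 0.0012439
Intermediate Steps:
t(L) = -1/14
1/(t(d(4, -2 + 0*(-3))) + 804) = 1/(-1/14 + 804) = 1/(11255/14) = 14/11255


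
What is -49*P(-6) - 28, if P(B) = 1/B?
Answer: -119/6 ≈ -19.833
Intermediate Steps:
-49*P(-6) - 28 = -49/(-6) - 28 = -49*(-⅙) - 28 = 49/6 - 28 = -119/6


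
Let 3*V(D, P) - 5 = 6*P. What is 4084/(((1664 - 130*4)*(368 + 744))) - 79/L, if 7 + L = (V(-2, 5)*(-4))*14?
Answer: 77396185/630021392 ≈ 0.12285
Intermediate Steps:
V(D, P) = 5/3 + 2*P (V(D, P) = 5/3 + (6*P)/3 = 5/3 + 2*P)
L = -1981/3 (L = -7 + ((5/3 + 2*5)*(-4))*14 = -7 + ((5/3 + 10)*(-4))*14 = -7 + ((35/3)*(-4))*14 = -7 - 140/3*14 = -7 - 1960/3 = -1981/3 ≈ -660.33)
4084/(((1664 - 130*4)*(368 + 744))) - 79/L = 4084/(((1664 - 130*4)*(368 + 744))) - 79/(-1981/3) = 4084/(((1664 - 520)*1112)) - 79*(-3/1981) = 4084/((1144*1112)) + 237/1981 = 4084/1272128 + 237/1981 = 4084*(1/1272128) + 237/1981 = 1021/318032 + 237/1981 = 77396185/630021392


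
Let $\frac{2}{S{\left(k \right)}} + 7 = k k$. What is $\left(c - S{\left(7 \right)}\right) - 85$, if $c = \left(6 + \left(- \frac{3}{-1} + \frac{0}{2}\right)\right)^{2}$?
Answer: $- \frac{85}{21} \approx -4.0476$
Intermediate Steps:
$S{\left(k \right)} = \frac{2}{-7 + k^{2}}$ ($S{\left(k \right)} = \frac{2}{-7 + k k} = \frac{2}{-7 + k^{2}}$)
$c = 81$ ($c = \left(6 + \left(\left(-3\right) \left(-1\right) + 0 \cdot \frac{1}{2}\right)\right)^{2} = \left(6 + \left(3 + 0\right)\right)^{2} = \left(6 + 3\right)^{2} = 9^{2} = 81$)
$\left(c - S{\left(7 \right)}\right) - 85 = \left(81 - \frac{2}{-7 + 7^{2}}\right) - 85 = \left(81 - \frac{2}{-7 + 49}\right) - 85 = \left(81 - \frac{2}{42}\right) - 85 = \left(81 - 2 \cdot \frac{1}{42}\right) - 85 = \left(81 - \frac{1}{21}\right) - 85 = \frac{1700}{21} - 85 = - \frac{85}{21}$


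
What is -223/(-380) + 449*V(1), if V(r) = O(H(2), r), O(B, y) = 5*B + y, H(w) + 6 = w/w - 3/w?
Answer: -5374307/380 ≈ -14143.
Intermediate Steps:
H(w) = -5 - 3/w (H(w) = -6 + (w/w - 3/w) = -6 + (1 - 3/w) = -5 - 3/w)
O(B, y) = y + 5*B
V(r) = -65/2 + r (V(r) = r + 5*(-5 - 3/2) = r + 5*(-13/2) = r - 65/2 = -65/2 + r)
-223/(-380) + 449*V(1) = -223/(-380) + 449*(-65/2 + 1) = -223*(-1/380) + 449*(-63/2) = 223/380 - 28287/2 = -5374307/380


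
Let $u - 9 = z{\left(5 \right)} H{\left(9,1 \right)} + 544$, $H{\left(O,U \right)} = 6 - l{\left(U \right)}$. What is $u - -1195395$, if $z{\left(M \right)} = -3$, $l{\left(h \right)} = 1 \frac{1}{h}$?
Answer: $1195933$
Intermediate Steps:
$l{\left(h \right)} = \frac{1}{h}$
$H{\left(O,U \right)} = 6 - \frac{1}{U}$
$u = 538$ ($u = 9 + \left(- 3 \left(6 - 1^{-1}\right) + 544\right) = 9 + \left(- 3 \left(6 - 1\right) + 544\right) = 9 + \left(\left(-3\right) 5 + 544\right) = 9 + \left(-15 + 544\right) = 9 + 529 = 538$)
$u - -1195395 = 538 - -1195395 = 538 + 1195395 = 1195933$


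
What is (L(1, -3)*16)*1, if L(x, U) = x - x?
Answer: 0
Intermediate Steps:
L(x, U) = 0
(L(1, -3)*16)*1 = (0*16)*1 = 0*1 = 0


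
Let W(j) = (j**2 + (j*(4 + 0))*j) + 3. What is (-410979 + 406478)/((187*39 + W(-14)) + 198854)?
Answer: -643/29590 ≈ -0.021730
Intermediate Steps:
W(j) = 3 + 5*j**2 (W(j) = (j**2 + (j*4)*j) + 3 = (j**2 + (4*j)*j) + 3 = (j**2 + 4*j**2) + 3 = 5*j**2 + 3 = 3 + 5*j**2)
(-410979 + 406478)/((187*39 + W(-14)) + 198854) = (-410979 + 406478)/((187*39 + (3 + 5*(-14)**2)) + 198854) = -4501/((7293 + (3 + 5*196)) + 198854) = -4501/((7293 + (3 + 980)) + 198854) = -4501/((7293 + 983) + 198854) = -4501/(8276 + 198854) = -4501/207130 = -4501*1/207130 = -643/29590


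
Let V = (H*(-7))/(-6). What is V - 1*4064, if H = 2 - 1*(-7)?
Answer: -8107/2 ≈ -4053.5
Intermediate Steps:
H = 9 (H = 2 + 7 = 9)
V = 21/2 (V = (9*(-7))/(-6) = -63*(-⅙) = 21/2 ≈ 10.500)
V - 1*4064 = 21/2 - 1*4064 = 21/2 - 4064 = -8107/2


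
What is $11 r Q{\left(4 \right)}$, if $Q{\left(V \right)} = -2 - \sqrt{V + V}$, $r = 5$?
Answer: $-110 - 110 \sqrt{2} \approx -265.56$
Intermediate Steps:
$Q{\left(V \right)} = -2 - \sqrt{2} \sqrt{V}$ ($Q{\left(V \right)} = -2 - \sqrt{2 V} = -2 - \sqrt{2} \sqrt{V}$)
$11 r Q{\left(4 \right)} = 11 \cdot 5 \left(-2 - \sqrt{2} \sqrt{4}\right) = 55 \left(-2 - \sqrt{2} \cdot 2\right) = 55 \left(-2 - 2 \sqrt{2}\right) = -110 - 110 \sqrt{2}$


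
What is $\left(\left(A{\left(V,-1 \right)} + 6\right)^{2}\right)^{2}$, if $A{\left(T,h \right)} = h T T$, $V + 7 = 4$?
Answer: $81$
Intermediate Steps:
$V = -3$ ($V = -7 + 4 = -3$)
$A{\left(T,h \right)} = h T^{2}$ ($A{\left(T,h \right)} = T h T = h T^{2}$)
$\left(\left(A{\left(V,-1 \right)} + 6\right)^{2}\right)^{2} = \left(\left(- \left(-3\right)^{2} + 6\right)^{2}\right)^{2} = \left(\left(\left(-1\right) 9 + 6\right)^{2}\right)^{2} = \left(\left(-9 + 6\right)^{2}\right)^{2} = \left(\left(-3\right)^{2}\right)^{2} = 9^{2} = 81$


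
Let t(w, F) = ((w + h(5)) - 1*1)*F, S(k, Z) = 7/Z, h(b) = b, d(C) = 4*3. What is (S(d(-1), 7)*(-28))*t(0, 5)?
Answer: -560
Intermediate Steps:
d(C) = 12
t(w, F) = F*(4 + w) (t(w, F) = ((w + 5) - 1*1)*F = ((5 + w) - 1)*F = (4 + w)*F = F*(4 + w))
(S(d(-1), 7)*(-28))*t(0, 5) = ((7/7)*(-28))*(5*(4 + 0)) = ((7*(⅐))*(-28))*(5*4) = (1*(-28))*20 = -28*20 = -560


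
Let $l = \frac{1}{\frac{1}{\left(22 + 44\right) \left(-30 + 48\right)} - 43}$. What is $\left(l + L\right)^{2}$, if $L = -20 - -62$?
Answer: $\frac{4598013912804}{2609472889} \approx 1762.0$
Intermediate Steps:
$L = 42$ ($L = -20 + 62 = 42$)
$l = - \frac{1188}{51083}$ ($l = \frac{1}{\frac{1}{66 \cdot 18} - 43} = \frac{1}{\frac{1}{1188} - 43} = \frac{1}{- \frac{51083}{1188}} = - \frac{1188}{51083} \approx -0.023256$)
$\left(l + L\right)^{2} = \left(- \frac{1188}{51083} + 42\right)^{2} = \left(\frac{2144298}{51083}\right)^{2} = \frac{4598013912804}{2609472889}$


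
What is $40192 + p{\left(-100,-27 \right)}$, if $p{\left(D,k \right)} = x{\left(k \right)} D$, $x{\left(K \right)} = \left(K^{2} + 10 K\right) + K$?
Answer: $-3008$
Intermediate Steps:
$x{\left(K \right)} = K^{2} + 11 K$
$p{\left(D,k \right)} = D k \left(11 + k\right)$ ($p{\left(D,k \right)} = k \left(11 + k\right) D = D k \left(11 + k\right)$)
$40192 + p{\left(-100,-27 \right)} = 40192 - - 2700 \left(11 - 27\right) = 40192 - \left(-2700\right) \left(-16\right) = 40192 - 43200 = -3008$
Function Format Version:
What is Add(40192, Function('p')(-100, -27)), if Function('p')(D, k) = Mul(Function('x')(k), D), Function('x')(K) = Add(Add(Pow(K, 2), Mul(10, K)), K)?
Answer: -3008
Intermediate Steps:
Function('x')(K) = Add(Pow(K, 2), Mul(11, K))
Function('p')(D, k) = Mul(D, k, Add(11, k)) (Function('p')(D, k) = Mul(Mul(k, Add(11, k)), D) = Mul(D, k, Add(11, k)))
Add(40192, Function('p')(-100, -27)) = Add(40192, Mul(-100, -27, Add(11, -27))) = Add(40192, Mul(-100, -27, -16)) = Add(40192, -43200) = -3008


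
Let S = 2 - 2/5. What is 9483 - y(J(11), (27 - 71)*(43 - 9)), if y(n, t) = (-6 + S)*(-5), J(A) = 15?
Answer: 9461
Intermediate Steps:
S = 8/5 (S = 2 - 2*1/5 = 2 - 2/5 = 8/5 ≈ 1.6000)
y(n, t) = 22 (y(n, t) = (-6 + 8/5)*(-5) = -22/5*(-5) = 22)
9483 - y(J(11), (27 - 71)*(43 - 9)) = 9483 - 1*22 = 9483 - 22 = 9461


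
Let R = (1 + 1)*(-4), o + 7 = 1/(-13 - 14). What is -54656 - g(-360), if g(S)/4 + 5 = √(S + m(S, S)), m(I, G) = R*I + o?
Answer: -54636 - 20*√8142/9 ≈ -54837.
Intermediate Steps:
o = -190/27 (o = -7 + 1/(-13 - 14) = -7 + 1/(-27) = -7 - 1/27 = -190/27 ≈ -7.0370)
R = -8 (R = 2*(-4) = -8)
m(I, G) = -190/27 - 8*I (m(I, G) = -8*I - 190/27 = -190/27 - 8*I)
g(S) = -20 + 4*√(-190/27 - 7*S) (g(S) = -20 + 4*√(S + (-190/27 - 8*S)) = -20 + 4*√(-190/27 - 7*S))
-54656 - g(-360) = -54656 - (-20 + 4*√(-570 - 567*(-360))/9) = -54656 - (-20 + 4*√(-570 + 204120)/9) = -54656 - (-20 + 4*√203550/9) = -54656 - (-20 + 4*(5*√8142)/9) = -54656 - (-20 + 20*√8142/9) = -54656 + (20 - 20*√8142/9) = -54636 - 20*√8142/9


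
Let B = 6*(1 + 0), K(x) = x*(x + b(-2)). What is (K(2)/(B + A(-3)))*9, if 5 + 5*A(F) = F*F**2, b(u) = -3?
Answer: 45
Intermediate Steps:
K(x) = x*(-3 + x) (K(x) = x*(x - 3) = x*(-3 + x))
B = 6 (B = 6*1 = 6)
A(F) = -1 + F**3/5 (A(F) = -1 + (F*F**2)/5 = -1 + F**3/5)
(K(2)/(B + A(-3)))*9 = ((2*(-3 + 2))/(6 + (-1 + (1/5)*(-3)**3)))*9 = ((2*(-1))/(6 + (-1 + (1/5)*(-27))))*9 = -2/(6 + (-1 - 27/5))*9 = -2/(6 - 32/5)*9 = -2/(-2/5)*9 = -2*(-5/2)*9 = 5*9 = 45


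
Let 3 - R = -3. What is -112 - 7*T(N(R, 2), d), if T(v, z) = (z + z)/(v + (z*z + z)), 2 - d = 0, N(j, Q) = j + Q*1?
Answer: -114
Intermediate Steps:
R = 6 (R = 3 - 1*(-3) = 3 + 3 = 6)
N(j, Q) = Q + j (N(j, Q) = j + Q = Q + j)
d = 2 (d = 2 - 1*0 = 2 + 0 = 2)
T(v, z) = 2*z/(v + z + z**2) (T(v, z) = (2*z)/(v + (z**2 + z)) = (2*z)/(v + (z + z**2)) = (2*z)/(v + z + z**2) = 2*z/(v + z + z**2))
-112 - 7*T(N(R, 2), d) = -112 - 14*2/((2 + 6) + 2 + 2**2) = -112 - 14*2/(8 + 2 + 4) = -112 - 14*2/14 = -112 - 7*2/7 = -112 - 2 = -114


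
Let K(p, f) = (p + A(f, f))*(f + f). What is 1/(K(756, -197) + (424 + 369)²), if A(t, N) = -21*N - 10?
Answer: -1/1295053 ≈ -7.7217e-7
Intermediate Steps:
A(t, N) = -10 - 21*N
K(p, f) = 2*f*(-10 + p - 21*f) (K(p, f) = (p + (-10 - 21*f))*(f + f) = (-10 + p - 21*f)*(2*f) = 2*f*(-10 + p - 21*f))
1/(K(756, -197) + (424 + 369)²) = 1/(2*(-197)*(-10 + 756 - 21*(-197)) + (424 + 369)²) = 1/(2*(-197)*(-10 + 756 + 4137) + 793²) = 1/(2*(-197)*4883 + 628849) = 1/(-1923902 + 628849) = 1/(-1295053) = -1/1295053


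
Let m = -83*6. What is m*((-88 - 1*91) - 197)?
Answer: 187248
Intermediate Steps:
m = -498
m*((-88 - 1*91) - 197) = -498*((-88 - 1*91) - 197) = -498*((-88 - 91) - 197) = -498*(-179 - 197) = -498*(-376) = 187248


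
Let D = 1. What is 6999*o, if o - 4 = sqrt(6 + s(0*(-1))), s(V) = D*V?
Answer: 27996 + 6999*sqrt(6) ≈ 45140.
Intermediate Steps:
s(V) = V (s(V) = 1*V = V)
o = 4 + sqrt(6) (o = 4 + sqrt(6 + 0*(-1)) = 4 + sqrt(6 + 0) = 4 + sqrt(6) ≈ 6.4495)
6999*o = 6999*(4 + sqrt(6)) = 27996 + 6999*sqrt(6)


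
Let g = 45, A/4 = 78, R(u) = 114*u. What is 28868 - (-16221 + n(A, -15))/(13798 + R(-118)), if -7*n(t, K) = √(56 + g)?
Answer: 10004549/346 + √101/2422 ≈ 28915.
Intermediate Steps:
A = 312 (A = 4*78 = 312)
n(t, K) = -√101/7 (n(t, K) = -√(56 + 45)/7 = -√101/7)
28868 - (-16221 + n(A, -15))/(13798 + R(-118)) = 28868 - (-16221 - √101/7)/(13798 + 114*(-118)) = 28868 - (-16221 - √101/7)/(13798 - 13452) = 28868 - (-16221 - √101/7)/346 = 28868 - (-16221/346 - √101/2422) = 28868 + (16221/346 + √101/2422) = 10004549/346 + √101/2422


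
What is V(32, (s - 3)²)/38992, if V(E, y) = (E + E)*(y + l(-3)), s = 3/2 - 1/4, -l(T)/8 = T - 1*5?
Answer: 1073/9748 ≈ 0.11007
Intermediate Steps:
l(T) = 40 - 8*T (l(T) = -8*(T - 1*5) = -8*(T - 5) = -8*(-5 + T) = 40 - 8*T)
s = 5/4 (s = 3*(½) - 1*¼ = 3/2 - ¼ = 5/4 ≈ 1.2500)
V(E, y) = 2*E*(64 + y) (V(E, y) = (E + E)*(y + (40 - 8*(-3))) = (2*E)*(y + (40 + 24)) = (2*E)*(y + 64) = (2*E)*(64 + y) = 2*E*(64 + y))
V(32, (s - 3)²)/38992 = (2*32*(64 + (5/4 - 3)²))/38992 = (2*32*(64 + (-7/4)²))*(1/38992) = (2*32*(64 + 49/16))*(1/38992) = (2*32*(1073/16))*(1/38992) = 4292*(1/38992) = 1073/9748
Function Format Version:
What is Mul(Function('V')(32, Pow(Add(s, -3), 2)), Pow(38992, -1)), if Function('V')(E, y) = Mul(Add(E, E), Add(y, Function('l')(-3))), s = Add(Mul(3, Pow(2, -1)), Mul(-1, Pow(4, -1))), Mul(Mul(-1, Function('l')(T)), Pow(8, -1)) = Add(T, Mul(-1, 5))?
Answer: Rational(1073, 9748) ≈ 0.11007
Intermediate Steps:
Function('l')(T) = Add(40, Mul(-8, T)) (Function('l')(T) = Mul(-8, Add(T, Mul(-1, 5))) = Mul(-8, Add(T, -5)) = Mul(-8, Add(-5, T)) = Add(40, Mul(-8, T)))
s = Rational(5, 4) (s = Add(Mul(3, Rational(1, 2)), Mul(-1, Rational(1, 4))) = Add(Rational(3, 2), Rational(-1, 4)) = Rational(5, 4) ≈ 1.2500)
Function('V')(E, y) = Mul(2, E, Add(64, y)) (Function('V')(E, y) = Mul(Add(E, E), Add(y, Add(40, Mul(-8, -3)))) = Mul(Mul(2, E), Add(y, Add(40, 24))) = Mul(Mul(2, E), Add(y, 64)) = Mul(Mul(2, E), Add(64, y)) = Mul(2, E, Add(64, y)))
Mul(Function('V')(32, Pow(Add(s, -3), 2)), Pow(38992, -1)) = Mul(Mul(2, 32, Add(64, Pow(Add(Rational(5, 4), -3), 2))), Pow(38992, -1)) = Mul(Mul(2, 32, Add(64, Pow(Rational(-7, 4), 2))), Rational(1, 38992)) = Mul(Mul(2, 32, Add(64, Rational(49, 16))), Rational(1, 38992)) = Mul(Mul(2, 32, Rational(1073, 16)), Rational(1, 38992)) = Mul(4292, Rational(1, 38992)) = Rational(1073, 9748)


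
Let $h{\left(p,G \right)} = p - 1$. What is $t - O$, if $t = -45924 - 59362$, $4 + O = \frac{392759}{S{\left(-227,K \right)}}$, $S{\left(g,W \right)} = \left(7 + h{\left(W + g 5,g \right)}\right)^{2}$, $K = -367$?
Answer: $- \frac{235623193271}{2238016} \approx -1.0528 \cdot 10^{5}$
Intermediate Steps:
$h{\left(p,G \right)} = -1 + p$
$S{\left(g,W \right)} = \left(6 + W + 5 g\right)^{2}$ ($S{\left(g,W \right)} = \left(7 - \left(1 - W - g 5\right)\right)^{2} = \left(7 - \left(1 - W - 5 g\right)\right)^{2} = \left(7 + \left(-1 + W + 5 g\right)\right)^{2} = \left(6 + W + 5 g\right)^{2}$)
$O = - \frac{8559305}{2238016}$ ($O = -4 + \frac{392759}{\left(6 - 367 + 5 \left(-227\right)\right)^{2}} = -4 + \frac{392759}{\left(6 - 367 - 1135\right)^{2}} = -4 + \frac{392759}{\left(-1496\right)^{2}} = -4 + \frac{392759}{2238016} = - \frac{8559305}{2238016} \approx -3.8245$)
$t = -105286$ ($t = -45924 - 59362 = -105286$)
$t - O = -105286 - - \frac{8559305}{2238016} = -105286 + \frac{8559305}{2238016} = - \frac{235623193271}{2238016}$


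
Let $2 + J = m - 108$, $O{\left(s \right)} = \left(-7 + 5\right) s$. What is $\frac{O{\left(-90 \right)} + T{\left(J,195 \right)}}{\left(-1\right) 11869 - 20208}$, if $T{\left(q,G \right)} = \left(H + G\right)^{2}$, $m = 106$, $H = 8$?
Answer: $- \frac{41389}{32077} \approx -1.2903$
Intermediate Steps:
$O{\left(s \right)} = - 2 s$
$J = -4$ ($J = -2 + \left(106 - 108\right) = -2 - 2 = -4$)
$T{\left(q,G \right)} = \left(8 + G\right)^{2}$
$\frac{O{\left(-90 \right)} + T{\left(J,195 \right)}}{\left(-1\right) 11869 - 20208} = \frac{\left(-2\right) \left(-90\right) + \left(8 + 195\right)^{2}}{\left(-1\right) 11869 - 20208} = \frac{180 + 203^{2}}{-11869 - 20208} = \frac{180 + 41209}{-32077} = 41389 \left(- \frac{1}{32077}\right) = - \frac{41389}{32077}$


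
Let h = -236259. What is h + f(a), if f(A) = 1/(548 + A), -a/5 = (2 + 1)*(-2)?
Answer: -136557701/578 ≈ -2.3626e+5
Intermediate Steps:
a = 30 (a = -5*(2 + 1)*(-2) = -15*(-2) = -5*(-6) = 30)
h + f(a) = -236259 + 1/(548 + 30) = -236259 + 1/578 = -136557701/578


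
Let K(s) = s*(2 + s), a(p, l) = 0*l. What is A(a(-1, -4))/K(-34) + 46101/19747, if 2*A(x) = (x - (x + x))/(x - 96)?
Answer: 46101/19747 ≈ 2.3346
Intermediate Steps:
a(p, l) = 0
A(x) = -x/(2*(-96 + x)) (A(x) = ((x - (x + x))/(x - 96))/2 = ((x - 2*x)/(-96 + x))/2 = ((-x)/(-96 + x))/2 = (-x/(-96 + x))/2 = -x/(2*(-96 + x)))
A(a(-1, -4))/K(-34) + 46101/19747 = (-1*0/(-192 + 2*0))/((-34*(2 - 34))) + 46101/19747 = (-1*0/(-192 + 0))/((-34*(-32))) + 46101*(1/19747) = -1*0/(-192)/1088 + 46101/19747 = -1*0*(-1/192)*(1/1088) + 46101/19747 = 0*(1/1088) + 46101/19747 = 0 + 46101/19747 = 46101/19747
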